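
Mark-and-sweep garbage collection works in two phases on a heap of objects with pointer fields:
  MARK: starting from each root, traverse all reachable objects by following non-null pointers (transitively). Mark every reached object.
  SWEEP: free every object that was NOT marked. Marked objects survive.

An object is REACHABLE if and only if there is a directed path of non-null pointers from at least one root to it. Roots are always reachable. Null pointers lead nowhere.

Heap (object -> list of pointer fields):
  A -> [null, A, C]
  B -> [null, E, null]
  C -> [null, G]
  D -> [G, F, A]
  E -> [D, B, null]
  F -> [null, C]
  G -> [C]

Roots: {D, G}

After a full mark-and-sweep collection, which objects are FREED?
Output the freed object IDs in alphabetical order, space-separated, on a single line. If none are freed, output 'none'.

Roots: D G
Mark D: refs=G F A, marked=D
Mark G: refs=C, marked=D G
Mark F: refs=null C, marked=D F G
Mark A: refs=null A C, marked=A D F G
Mark C: refs=null G, marked=A C D F G
Unmarked (collected): B E

Answer: B E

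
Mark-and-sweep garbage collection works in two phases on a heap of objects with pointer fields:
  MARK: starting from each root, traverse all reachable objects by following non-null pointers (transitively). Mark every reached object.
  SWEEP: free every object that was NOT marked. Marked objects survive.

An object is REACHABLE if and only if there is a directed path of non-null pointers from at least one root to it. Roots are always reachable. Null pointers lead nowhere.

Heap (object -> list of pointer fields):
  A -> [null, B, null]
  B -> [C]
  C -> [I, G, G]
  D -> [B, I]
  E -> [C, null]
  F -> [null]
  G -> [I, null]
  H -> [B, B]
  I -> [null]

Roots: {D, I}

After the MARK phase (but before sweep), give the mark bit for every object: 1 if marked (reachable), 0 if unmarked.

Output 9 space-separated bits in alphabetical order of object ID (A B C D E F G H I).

Roots: D I
Mark D: refs=B I, marked=D
Mark I: refs=null, marked=D I
Mark B: refs=C, marked=B D I
Mark C: refs=I G G, marked=B C D I
Mark G: refs=I null, marked=B C D G I
Unmarked (collected): A E F H

Answer: 0 1 1 1 0 0 1 0 1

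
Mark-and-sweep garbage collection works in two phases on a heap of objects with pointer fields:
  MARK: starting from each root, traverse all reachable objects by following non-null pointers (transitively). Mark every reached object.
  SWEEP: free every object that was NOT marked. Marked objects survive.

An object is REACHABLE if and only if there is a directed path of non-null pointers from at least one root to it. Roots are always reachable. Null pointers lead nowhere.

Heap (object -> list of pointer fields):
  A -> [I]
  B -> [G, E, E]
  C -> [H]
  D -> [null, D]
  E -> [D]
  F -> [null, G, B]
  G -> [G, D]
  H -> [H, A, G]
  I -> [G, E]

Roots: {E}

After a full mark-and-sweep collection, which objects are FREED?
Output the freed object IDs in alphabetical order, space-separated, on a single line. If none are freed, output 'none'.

Answer: A B C F G H I

Derivation:
Roots: E
Mark E: refs=D, marked=E
Mark D: refs=null D, marked=D E
Unmarked (collected): A B C F G H I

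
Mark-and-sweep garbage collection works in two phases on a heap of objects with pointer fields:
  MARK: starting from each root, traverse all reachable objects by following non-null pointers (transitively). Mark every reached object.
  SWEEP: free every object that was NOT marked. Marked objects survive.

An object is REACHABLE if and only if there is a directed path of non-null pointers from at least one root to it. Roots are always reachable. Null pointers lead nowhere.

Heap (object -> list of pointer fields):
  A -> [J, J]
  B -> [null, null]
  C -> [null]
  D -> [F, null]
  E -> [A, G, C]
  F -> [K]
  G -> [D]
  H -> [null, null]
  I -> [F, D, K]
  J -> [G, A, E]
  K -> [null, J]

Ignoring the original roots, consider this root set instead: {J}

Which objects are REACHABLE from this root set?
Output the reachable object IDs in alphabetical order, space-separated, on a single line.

Answer: A C D E F G J K

Derivation:
Roots: J
Mark J: refs=G A E, marked=J
Mark G: refs=D, marked=G J
Mark A: refs=J J, marked=A G J
Mark E: refs=A G C, marked=A E G J
Mark D: refs=F null, marked=A D E G J
Mark C: refs=null, marked=A C D E G J
Mark F: refs=K, marked=A C D E F G J
Mark K: refs=null J, marked=A C D E F G J K
Unmarked (collected): B H I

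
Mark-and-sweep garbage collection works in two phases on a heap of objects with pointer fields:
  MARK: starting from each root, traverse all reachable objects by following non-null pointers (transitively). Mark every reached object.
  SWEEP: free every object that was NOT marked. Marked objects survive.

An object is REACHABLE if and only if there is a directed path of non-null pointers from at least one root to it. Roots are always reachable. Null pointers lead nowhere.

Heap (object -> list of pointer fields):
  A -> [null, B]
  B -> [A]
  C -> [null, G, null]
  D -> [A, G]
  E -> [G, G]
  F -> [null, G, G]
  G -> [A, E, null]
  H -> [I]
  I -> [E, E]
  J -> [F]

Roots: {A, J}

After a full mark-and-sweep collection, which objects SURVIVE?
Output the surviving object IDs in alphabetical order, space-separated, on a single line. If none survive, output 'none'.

Answer: A B E F G J

Derivation:
Roots: A J
Mark A: refs=null B, marked=A
Mark J: refs=F, marked=A J
Mark B: refs=A, marked=A B J
Mark F: refs=null G G, marked=A B F J
Mark G: refs=A E null, marked=A B F G J
Mark E: refs=G G, marked=A B E F G J
Unmarked (collected): C D H I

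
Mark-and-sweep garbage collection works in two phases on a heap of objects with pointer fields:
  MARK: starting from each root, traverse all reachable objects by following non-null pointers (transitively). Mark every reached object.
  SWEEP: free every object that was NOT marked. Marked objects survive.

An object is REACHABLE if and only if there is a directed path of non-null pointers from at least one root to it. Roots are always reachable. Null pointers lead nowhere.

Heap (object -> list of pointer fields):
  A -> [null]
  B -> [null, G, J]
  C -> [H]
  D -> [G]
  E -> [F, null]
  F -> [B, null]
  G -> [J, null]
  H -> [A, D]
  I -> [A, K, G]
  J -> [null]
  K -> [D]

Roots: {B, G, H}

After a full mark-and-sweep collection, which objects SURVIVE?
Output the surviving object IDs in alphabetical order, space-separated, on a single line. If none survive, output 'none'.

Roots: B G H
Mark B: refs=null G J, marked=B
Mark G: refs=J null, marked=B G
Mark H: refs=A D, marked=B G H
Mark J: refs=null, marked=B G H J
Mark A: refs=null, marked=A B G H J
Mark D: refs=G, marked=A B D G H J
Unmarked (collected): C E F I K

Answer: A B D G H J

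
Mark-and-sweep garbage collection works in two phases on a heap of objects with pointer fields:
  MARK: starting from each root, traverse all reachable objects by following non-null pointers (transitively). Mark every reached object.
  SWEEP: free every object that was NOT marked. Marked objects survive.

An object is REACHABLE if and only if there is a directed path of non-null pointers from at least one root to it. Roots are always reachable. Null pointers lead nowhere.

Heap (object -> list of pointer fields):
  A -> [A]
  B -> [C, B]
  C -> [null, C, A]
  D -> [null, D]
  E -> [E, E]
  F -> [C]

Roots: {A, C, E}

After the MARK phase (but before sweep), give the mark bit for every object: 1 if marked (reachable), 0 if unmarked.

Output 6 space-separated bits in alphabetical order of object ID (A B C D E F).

Answer: 1 0 1 0 1 0

Derivation:
Roots: A C E
Mark A: refs=A, marked=A
Mark C: refs=null C A, marked=A C
Mark E: refs=E E, marked=A C E
Unmarked (collected): B D F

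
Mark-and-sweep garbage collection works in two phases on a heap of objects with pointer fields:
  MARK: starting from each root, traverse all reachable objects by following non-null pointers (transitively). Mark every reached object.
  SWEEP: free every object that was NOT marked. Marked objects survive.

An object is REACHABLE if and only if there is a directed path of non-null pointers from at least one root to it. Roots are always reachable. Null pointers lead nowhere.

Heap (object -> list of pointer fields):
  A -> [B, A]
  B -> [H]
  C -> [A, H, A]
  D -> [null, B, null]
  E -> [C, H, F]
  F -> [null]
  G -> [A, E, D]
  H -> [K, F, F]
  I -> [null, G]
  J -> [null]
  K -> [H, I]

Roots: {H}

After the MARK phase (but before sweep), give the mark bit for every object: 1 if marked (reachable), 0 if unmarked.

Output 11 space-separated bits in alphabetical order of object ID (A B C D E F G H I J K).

Roots: H
Mark H: refs=K F F, marked=H
Mark K: refs=H I, marked=H K
Mark F: refs=null, marked=F H K
Mark I: refs=null G, marked=F H I K
Mark G: refs=A E D, marked=F G H I K
Mark A: refs=B A, marked=A F G H I K
Mark E: refs=C H F, marked=A E F G H I K
Mark D: refs=null B null, marked=A D E F G H I K
Mark B: refs=H, marked=A B D E F G H I K
Mark C: refs=A H A, marked=A B C D E F G H I K
Unmarked (collected): J

Answer: 1 1 1 1 1 1 1 1 1 0 1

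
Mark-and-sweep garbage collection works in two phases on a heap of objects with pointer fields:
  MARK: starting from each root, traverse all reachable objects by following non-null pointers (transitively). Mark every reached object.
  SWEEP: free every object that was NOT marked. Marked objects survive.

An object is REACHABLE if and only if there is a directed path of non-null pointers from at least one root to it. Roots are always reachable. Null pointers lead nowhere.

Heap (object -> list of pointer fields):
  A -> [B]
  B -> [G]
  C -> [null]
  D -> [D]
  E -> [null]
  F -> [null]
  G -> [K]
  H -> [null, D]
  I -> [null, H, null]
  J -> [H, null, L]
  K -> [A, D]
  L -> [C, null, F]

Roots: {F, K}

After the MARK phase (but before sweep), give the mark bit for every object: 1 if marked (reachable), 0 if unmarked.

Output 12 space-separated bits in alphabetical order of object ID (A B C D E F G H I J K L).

Answer: 1 1 0 1 0 1 1 0 0 0 1 0

Derivation:
Roots: F K
Mark F: refs=null, marked=F
Mark K: refs=A D, marked=F K
Mark A: refs=B, marked=A F K
Mark D: refs=D, marked=A D F K
Mark B: refs=G, marked=A B D F K
Mark G: refs=K, marked=A B D F G K
Unmarked (collected): C E H I J L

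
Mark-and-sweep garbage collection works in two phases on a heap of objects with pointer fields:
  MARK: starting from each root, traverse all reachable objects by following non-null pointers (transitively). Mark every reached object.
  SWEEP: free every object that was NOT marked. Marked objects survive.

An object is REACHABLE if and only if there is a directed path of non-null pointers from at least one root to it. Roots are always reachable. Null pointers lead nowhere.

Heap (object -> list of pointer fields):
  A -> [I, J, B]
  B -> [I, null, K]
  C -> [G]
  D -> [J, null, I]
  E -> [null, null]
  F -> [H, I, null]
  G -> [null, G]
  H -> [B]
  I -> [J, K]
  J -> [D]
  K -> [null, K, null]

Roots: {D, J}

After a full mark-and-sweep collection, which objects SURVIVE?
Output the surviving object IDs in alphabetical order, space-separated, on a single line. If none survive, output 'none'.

Answer: D I J K

Derivation:
Roots: D J
Mark D: refs=J null I, marked=D
Mark J: refs=D, marked=D J
Mark I: refs=J K, marked=D I J
Mark K: refs=null K null, marked=D I J K
Unmarked (collected): A B C E F G H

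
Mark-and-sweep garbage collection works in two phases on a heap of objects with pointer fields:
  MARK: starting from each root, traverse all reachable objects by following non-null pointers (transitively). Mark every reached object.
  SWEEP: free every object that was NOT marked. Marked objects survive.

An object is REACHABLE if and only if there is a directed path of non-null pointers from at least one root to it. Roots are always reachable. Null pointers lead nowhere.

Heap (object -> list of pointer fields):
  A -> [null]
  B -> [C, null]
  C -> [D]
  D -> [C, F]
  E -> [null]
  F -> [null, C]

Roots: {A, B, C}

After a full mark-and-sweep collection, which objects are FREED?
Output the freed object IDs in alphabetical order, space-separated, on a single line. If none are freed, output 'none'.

Answer: E

Derivation:
Roots: A B C
Mark A: refs=null, marked=A
Mark B: refs=C null, marked=A B
Mark C: refs=D, marked=A B C
Mark D: refs=C F, marked=A B C D
Mark F: refs=null C, marked=A B C D F
Unmarked (collected): E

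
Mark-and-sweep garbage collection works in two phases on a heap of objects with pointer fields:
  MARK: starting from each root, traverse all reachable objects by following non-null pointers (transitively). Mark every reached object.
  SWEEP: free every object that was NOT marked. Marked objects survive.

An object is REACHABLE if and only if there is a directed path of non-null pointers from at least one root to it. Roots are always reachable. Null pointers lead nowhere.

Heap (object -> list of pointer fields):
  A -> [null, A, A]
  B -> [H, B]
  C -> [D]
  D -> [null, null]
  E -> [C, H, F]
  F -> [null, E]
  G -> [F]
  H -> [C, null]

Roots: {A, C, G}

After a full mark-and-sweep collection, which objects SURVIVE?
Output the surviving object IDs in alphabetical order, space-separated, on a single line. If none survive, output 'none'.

Roots: A C G
Mark A: refs=null A A, marked=A
Mark C: refs=D, marked=A C
Mark G: refs=F, marked=A C G
Mark D: refs=null null, marked=A C D G
Mark F: refs=null E, marked=A C D F G
Mark E: refs=C H F, marked=A C D E F G
Mark H: refs=C null, marked=A C D E F G H
Unmarked (collected): B

Answer: A C D E F G H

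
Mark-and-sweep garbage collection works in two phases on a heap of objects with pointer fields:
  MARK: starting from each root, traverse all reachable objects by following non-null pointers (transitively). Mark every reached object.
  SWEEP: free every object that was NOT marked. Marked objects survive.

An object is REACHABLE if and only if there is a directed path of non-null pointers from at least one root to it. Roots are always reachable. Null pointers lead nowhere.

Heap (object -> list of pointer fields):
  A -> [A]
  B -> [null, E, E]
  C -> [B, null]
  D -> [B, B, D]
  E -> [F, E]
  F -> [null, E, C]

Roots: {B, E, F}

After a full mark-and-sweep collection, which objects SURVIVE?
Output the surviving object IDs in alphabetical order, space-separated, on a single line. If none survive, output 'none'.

Answer: B C E F

Derivation:
Roots: B E F
Mark B: refs=null E E, marked=B
Mark E: refs=F E, marked=B E
Mark F: refs=null E C, marked=B E F
Mark C: refs=B null, marked=B C E F
Unmarked (collected): A D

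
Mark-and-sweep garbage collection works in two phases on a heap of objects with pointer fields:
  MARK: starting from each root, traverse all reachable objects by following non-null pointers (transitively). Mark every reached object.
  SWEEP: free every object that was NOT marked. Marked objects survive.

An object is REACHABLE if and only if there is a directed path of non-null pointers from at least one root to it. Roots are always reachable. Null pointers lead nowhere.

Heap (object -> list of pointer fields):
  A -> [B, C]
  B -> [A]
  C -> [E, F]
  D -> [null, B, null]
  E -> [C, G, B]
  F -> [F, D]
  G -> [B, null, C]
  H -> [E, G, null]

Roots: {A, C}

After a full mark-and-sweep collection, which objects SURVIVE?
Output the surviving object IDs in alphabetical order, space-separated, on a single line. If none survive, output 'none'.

Roots: A C
Mark A: refs=B C, marked=A
Mark C: refs=E F, marked=A C
Mark B: refs=A, marked=A B C
Mark E: refs=C G B, marked=A B C E
Mark F: refs=F D, marked=A B C E F
Mark G: refs=B null C, marked=A B C E F G
Mark D: refs=null B null, marked=A B C D E F G
Unmarked (collected): H

Answer: A B C D E F G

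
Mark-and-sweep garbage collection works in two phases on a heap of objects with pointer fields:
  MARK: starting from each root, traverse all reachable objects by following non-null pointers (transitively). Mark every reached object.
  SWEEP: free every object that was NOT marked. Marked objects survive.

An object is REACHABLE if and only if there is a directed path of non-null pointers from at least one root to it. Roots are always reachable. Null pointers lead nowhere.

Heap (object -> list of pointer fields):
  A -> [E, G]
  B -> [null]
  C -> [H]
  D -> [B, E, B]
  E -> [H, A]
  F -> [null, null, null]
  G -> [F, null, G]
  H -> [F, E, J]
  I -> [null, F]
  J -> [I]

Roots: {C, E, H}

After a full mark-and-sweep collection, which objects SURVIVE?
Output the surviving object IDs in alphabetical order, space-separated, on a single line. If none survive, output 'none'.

Roots: C E H
Mark C: refs=H, marked=C
Mark E: refs=H A, marked=C E
Mark H: refs=F E J, marked=C E H
Mark A: refs=E G, marked=A C E H
Mark F: refs=null null null, marked=A C E F H
Mark J: refs=I, marked=A C E F H J
Mark G: refs=F null G, marked=A C E F G H J
Mark I: refs=null F, marked=A C E F G H I J
Unmarked (collected): B D

Answer: A C E F G H I J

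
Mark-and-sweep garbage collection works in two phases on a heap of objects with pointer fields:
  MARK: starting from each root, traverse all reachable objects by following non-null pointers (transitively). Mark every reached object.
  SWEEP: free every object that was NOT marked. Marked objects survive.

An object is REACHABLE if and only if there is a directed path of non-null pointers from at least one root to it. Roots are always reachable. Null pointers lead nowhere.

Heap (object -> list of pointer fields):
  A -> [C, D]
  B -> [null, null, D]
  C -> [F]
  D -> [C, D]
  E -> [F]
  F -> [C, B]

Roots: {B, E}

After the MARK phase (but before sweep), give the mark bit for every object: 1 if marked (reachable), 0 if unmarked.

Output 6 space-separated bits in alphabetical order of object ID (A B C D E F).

Answer: 0 1 1 1 1 1

Derivation:
Roots: B E
Mark B: refs=null null D, marked=B
Mark E: refs=F, marked=B E
Mark D: refs=C D, marked=B D E
Mark F: refs=C B, marked=B D E F
Mark C: refs=F, marked=B C D E F
Unmarked (collected): A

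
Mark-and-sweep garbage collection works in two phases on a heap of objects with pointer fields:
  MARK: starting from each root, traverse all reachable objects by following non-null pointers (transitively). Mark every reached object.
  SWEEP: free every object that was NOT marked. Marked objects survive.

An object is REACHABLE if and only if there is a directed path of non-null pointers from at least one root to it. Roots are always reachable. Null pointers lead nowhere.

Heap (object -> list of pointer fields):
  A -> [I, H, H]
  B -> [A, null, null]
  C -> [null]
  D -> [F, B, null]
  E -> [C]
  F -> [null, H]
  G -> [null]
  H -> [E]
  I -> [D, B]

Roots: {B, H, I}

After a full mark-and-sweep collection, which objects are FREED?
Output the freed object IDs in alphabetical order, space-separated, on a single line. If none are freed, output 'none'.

Roots: B H I
Mark B: refs=A null null, marked=B
Mark H: refs=E, marked=B H
Mark I: refs=D B, marked=B H I
Mark A: refs=I H H, marked=A B H I
Mark E: refs=C, marked=A B E H I
Mark D: refs=F B null, marked=A B D E H I
Mark C: refs=null, marked=A B C D E H I
Mark F: refs=null H, marked=A B C D E F H I
Unmarked (collected): G

Answer: G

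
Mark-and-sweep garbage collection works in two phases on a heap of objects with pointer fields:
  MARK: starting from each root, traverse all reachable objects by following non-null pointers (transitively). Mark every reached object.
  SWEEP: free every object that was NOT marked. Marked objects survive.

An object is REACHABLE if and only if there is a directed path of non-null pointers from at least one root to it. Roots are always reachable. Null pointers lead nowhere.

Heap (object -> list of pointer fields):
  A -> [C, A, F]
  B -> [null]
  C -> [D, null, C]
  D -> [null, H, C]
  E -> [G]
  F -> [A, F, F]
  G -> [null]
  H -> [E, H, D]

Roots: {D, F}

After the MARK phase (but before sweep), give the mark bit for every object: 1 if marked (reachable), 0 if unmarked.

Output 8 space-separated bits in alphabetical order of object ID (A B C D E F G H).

Answer: 1 0 1 1 1 1 1 1

Derivation:
Roots: D F
Mark D: refs=null H C, marked=D
Mark F: refs=A F F, marked=D F
Mark H: refs=E H D, marked=D F H
Mark C: refs=D null C, marked=C D F H
Mark A: refs=C A F, marked=A C D F H
Mark E: refs=G, marked=A C D E F H
Mark G: refs=null, marked=A C D E F G H
Unmarked (collected): B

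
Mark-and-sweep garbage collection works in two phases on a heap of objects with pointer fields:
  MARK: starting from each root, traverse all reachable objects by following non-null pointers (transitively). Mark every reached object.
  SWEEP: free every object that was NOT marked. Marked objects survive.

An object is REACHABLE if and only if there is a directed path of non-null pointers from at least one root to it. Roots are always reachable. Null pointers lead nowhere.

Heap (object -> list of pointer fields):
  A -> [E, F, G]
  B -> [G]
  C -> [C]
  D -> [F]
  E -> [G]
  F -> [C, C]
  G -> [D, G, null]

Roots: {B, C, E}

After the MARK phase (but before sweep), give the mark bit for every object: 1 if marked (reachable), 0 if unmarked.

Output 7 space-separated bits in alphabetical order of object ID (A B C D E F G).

Roots: B C E
Mark B: refs=G, marked=B
Mark C: refs=C, marked=B C
Mark E: refs=G, marked=B C E
Mark G: refs=D G null, marked=B C E G
Mark D: refs=F, marked=B C D E G
Mark F: refs=C C, marked=B C D E F G
Unmarked (collected): A

Answer: 0 1 1 1 1 1 1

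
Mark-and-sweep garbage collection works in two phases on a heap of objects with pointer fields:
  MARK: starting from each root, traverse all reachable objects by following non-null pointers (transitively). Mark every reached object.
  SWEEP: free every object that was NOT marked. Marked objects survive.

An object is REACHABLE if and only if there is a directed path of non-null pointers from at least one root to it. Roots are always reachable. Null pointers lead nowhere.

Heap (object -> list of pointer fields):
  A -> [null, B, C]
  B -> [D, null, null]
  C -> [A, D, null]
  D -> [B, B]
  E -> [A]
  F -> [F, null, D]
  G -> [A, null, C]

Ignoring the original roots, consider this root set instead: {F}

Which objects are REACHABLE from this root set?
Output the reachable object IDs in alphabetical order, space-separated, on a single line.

Answer: B D F

Derivation:
Roots: F
Mark F: refs=F null D, marked=F
Mark D: refs=B B, marked=D F
Mark B: refs=D null null, marked=B D F
Unmarked (collected): A C E G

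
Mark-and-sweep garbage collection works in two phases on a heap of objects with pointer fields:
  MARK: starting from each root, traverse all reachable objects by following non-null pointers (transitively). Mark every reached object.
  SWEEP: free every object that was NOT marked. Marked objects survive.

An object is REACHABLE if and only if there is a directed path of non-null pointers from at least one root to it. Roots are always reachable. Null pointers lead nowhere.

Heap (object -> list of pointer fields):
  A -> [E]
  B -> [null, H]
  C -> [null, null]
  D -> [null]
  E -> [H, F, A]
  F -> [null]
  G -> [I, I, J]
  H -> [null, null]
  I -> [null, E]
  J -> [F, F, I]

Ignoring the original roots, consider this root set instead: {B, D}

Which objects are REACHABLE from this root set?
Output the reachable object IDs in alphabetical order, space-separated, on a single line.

Answer: B D H

Derivation:
Roots: B D
Mark B: refs=null H, marked=B
Mark D: refs=null, marked=B D
Mark H: refs=null null, marked=B D H
Unmarked (collected): A C E F G I J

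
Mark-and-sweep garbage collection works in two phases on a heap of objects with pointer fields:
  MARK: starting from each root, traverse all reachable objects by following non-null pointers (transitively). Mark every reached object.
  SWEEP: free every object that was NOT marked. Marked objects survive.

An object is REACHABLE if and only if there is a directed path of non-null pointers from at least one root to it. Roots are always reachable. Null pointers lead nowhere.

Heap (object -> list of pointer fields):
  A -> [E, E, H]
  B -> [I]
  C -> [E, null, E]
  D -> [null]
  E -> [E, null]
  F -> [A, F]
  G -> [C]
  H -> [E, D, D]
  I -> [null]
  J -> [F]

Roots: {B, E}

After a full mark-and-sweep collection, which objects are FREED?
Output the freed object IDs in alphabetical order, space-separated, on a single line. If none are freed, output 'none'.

Roots: B E
Mark B: refs=I, marked=B
Mark E: refs=E null, marked=B E
Mark I: refs=null, marked=B E I
Unmarked (collected): A C D F G H J

Answer: A C D F G H J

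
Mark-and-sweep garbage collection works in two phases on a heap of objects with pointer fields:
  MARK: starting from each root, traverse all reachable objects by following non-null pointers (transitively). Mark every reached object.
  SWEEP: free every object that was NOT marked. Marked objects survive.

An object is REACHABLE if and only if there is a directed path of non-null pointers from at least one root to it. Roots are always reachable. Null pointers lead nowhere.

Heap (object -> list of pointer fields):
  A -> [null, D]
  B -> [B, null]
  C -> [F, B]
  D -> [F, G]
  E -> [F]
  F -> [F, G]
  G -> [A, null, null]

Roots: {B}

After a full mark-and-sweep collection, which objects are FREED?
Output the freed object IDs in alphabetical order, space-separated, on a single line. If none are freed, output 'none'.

Roots: B
Mark B: refs=B null, marked=B
Unmarked (collected): A C D E F G

Answer: A C D E F G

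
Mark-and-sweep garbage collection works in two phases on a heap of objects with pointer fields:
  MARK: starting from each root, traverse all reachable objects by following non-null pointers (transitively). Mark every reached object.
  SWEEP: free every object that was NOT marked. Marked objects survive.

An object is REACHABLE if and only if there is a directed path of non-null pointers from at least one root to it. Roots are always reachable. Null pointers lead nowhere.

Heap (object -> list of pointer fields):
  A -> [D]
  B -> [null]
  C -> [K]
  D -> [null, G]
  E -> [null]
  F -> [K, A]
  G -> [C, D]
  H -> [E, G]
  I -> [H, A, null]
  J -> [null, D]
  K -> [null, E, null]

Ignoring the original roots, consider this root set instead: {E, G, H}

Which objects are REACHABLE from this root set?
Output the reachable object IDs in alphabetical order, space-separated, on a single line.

Answer: C D E G H K

Derivation:
Roots: E G H
Mark E: refs=null, marked=E
Mark G: refs=C D, marked=E G
Mark H: refs=E G, marked=E G H
Mark C: refs=K, marked=C E G H
Mark D: refs=null G, marked=C D E G H
Mark K: refs=null E null, marked=C D E G H K
Unmarked (collected): A B F I J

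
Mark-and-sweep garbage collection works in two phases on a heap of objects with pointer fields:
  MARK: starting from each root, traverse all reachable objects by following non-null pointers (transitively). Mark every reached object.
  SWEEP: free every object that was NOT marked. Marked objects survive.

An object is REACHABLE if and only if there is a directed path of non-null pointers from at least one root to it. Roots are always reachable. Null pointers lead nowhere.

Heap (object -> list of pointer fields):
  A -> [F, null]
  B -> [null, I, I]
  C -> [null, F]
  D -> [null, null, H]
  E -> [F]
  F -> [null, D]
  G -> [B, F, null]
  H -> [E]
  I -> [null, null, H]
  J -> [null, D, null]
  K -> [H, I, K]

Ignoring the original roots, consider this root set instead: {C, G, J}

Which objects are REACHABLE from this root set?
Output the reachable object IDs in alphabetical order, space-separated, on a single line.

Roots: C G J
Mark C: refs=null F, marked=C
Mark G: refs=B F null, marked=C G
Mark J: refs=null D null, marked=C G J
Mark F: refs=null D, marked=C F G J
Mark B: refs=null I I, marked=B C F G J
Mark D: refs=null null H, marked=B C D F G J
Mark I: refs=null null H, marked=B C D F G I J
Mark H: refs=E, marked=B C D F G H I J
Mark E: refs=F, marked=B C D E F G H I J
Unmarked (collected): A K

Answer: B C D E F G H I J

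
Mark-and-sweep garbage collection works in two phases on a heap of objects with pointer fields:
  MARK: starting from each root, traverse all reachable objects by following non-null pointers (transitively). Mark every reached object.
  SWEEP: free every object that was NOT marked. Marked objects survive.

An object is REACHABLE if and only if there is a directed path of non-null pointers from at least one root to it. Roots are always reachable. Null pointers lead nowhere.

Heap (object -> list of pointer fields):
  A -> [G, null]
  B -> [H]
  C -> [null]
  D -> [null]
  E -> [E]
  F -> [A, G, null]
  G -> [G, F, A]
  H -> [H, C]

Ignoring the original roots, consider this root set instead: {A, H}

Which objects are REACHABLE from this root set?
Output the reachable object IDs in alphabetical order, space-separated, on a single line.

Answer: A C F G H

Derivation:
Roots: A H
Mark A: refs=G null, marked=A
Mark H: refs=H C, marked=A H
Mark G: refs=G F A, marked=A G H
Mark C: refs=null, marked=A C G H
Mark F: refs=A G null, marked=A C F G H
Unmarked (collected): B D E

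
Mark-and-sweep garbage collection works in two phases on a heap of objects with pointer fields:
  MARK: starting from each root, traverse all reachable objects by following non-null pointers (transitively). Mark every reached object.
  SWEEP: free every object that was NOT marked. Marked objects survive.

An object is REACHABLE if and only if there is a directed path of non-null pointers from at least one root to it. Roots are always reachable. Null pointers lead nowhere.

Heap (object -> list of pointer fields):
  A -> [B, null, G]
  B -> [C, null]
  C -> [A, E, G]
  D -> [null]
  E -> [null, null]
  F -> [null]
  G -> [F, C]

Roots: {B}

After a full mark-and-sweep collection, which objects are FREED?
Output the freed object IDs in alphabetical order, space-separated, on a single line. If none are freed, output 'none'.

Roots: B
Mark B: refs=C null, marked=B
Mark C: refs=A E G, marked=B C
Mark A: refs=B null G, marked=A B C
Mark E: refs=null null, marked=A B C E
Mark G: refs=F C, marked=A B C E G
Mark F: refs=null, marked=A B C E F G
Unmarked (collected): D

Answer: D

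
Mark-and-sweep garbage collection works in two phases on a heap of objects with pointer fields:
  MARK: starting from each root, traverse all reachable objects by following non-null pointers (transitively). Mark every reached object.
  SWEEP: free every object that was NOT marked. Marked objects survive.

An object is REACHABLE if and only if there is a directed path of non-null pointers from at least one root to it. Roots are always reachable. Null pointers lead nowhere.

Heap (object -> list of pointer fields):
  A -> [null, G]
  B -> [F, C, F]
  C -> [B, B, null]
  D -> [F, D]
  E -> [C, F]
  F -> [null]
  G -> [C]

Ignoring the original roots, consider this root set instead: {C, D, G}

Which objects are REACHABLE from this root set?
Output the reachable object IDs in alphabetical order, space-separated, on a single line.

Roots: C D G
Mark C: refs=B B null, marked=C
Mark D: refs=F D, marked=C D
Mark G: refs=C, marked=C D G
Mark B: refs=F C F, marked=B C D G
Mark F: refs=null, marked=B C D F G
Unmarked (collected): A E

Answer: B C D F G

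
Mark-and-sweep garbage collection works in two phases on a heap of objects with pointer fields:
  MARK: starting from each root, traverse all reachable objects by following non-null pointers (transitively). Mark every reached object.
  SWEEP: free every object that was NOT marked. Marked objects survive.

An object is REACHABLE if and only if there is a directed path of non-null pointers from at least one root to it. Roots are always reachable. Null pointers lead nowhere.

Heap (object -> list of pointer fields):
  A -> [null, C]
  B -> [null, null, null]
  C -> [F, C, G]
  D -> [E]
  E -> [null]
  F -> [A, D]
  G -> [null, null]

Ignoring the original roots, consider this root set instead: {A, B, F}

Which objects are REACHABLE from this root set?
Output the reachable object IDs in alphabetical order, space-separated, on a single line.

Answer: A B C D E F G

Derivation:
Roots: A B F
Mark A: refs=null C, marked=A
Mark B: refs=null null null, marked=A B
Mark F: refs=A D, marked=A B F
Mark C: refs=F C G, marked=A B C F
Mark D: refs=E, marked=A B C D F
Mark G: refs=null null, marked=A B C D F G
Mark E: refs=null, marked=A B C D E F G
Unmarked (collected): (none)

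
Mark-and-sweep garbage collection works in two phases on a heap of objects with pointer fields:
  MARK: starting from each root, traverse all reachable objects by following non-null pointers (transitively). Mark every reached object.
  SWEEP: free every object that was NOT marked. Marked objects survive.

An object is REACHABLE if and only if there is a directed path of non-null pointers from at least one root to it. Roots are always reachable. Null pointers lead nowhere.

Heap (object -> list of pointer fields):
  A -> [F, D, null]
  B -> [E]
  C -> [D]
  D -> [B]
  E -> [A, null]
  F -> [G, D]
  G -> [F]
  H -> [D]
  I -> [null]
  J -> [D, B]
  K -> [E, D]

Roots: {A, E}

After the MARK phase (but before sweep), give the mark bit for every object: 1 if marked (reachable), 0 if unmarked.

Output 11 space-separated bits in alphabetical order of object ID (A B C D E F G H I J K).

Roots: A E
Mark A: refs=F D null, marked=A
Mark E: refs=A null, marked=A E
Mark F: refs=G D, marked=A E F
Mark D: refs=B, marked=A D E F
Mark G: refs=F, marked=A D E F G
Mark B: refs=E, marked=A B D E F G
Unmarked (collected): C H I J K

Answer: 1 1 0 1 1 1 1 0 0 0 0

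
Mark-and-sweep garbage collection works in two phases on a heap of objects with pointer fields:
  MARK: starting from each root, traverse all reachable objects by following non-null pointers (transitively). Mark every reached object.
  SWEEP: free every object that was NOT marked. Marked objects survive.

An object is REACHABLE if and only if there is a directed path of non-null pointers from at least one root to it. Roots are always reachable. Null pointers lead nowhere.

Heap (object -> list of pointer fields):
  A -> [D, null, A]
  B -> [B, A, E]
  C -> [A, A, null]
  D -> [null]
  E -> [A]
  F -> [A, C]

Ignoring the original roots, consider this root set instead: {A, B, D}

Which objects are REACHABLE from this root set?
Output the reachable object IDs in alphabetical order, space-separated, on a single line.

Roots: A B D
Mark A: refs=D null A, marked=A
Mark B: refs=B A E, marked=A B
Mark D: refs=null, marked=A B D
Mark E: refs=A, marked=A B D E
Unmarked (collected): C F

Answer: A B D E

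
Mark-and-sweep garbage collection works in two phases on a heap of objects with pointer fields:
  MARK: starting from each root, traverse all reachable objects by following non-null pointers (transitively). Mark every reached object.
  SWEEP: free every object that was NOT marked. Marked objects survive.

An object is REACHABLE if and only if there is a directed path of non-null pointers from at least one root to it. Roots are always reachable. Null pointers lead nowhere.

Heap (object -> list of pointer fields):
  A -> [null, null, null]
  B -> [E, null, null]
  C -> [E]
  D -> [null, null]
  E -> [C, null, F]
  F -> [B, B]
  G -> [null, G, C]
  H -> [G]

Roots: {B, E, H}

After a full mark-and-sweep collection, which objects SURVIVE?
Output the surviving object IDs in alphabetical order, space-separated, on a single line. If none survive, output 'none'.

Answer: B C E F G H

Derivation:
Roots: B E H
Mark B: refs=E null null, marked=B
Mark E: refs=C null F, marked=B E
Mark H: refs=G, marked=B E H
Mark C: refs=E, marked=B C E H
Mark F: refs=B B, marked=B C E F H
Mark G: refs=null G C, marked=B C E F G H
Unmarked (collected): A D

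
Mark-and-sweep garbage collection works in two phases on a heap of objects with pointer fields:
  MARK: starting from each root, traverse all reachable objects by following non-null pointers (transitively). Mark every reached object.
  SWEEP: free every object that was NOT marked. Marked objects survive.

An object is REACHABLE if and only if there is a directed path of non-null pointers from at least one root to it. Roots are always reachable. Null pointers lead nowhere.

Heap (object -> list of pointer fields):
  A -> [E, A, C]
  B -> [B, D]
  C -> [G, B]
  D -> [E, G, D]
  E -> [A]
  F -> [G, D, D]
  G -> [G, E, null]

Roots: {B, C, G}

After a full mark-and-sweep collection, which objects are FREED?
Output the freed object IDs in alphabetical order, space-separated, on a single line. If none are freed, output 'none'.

Roots: B C G
Mark B: refs=B D, marked=B
Mark C: refs=G B, marked=B C
Mark G: refs=G E null, marked=B C G
Mark D: refs=E G D, marked=B C D G
Mark E: refs=A, marked=B C D E G
Mark A: refs=E A C, marked=A B C D E G
Unmarked (collected): F

Answer: F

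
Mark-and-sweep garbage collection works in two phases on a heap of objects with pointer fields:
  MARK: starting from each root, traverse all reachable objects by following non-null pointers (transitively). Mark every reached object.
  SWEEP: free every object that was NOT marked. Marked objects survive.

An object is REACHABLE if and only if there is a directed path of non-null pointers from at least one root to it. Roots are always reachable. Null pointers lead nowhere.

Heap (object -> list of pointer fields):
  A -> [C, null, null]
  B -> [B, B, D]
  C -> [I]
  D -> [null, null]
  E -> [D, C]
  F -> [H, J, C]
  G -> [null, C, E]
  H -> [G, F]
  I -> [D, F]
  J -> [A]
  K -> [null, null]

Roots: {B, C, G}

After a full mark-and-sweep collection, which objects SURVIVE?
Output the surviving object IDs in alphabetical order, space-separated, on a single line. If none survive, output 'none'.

Roots: B C G
Mark B: refs=B B D, marked=B
Mark C: refs=I, marked=B C
Mark G: refs=null C E, marked=B C G
Mark D: refs=null null, marked=B C D G
Mark I: refs=D F, marked=B C D G I
Mark E: refs=D C, marked=B C D E G I
Mark F: refs=H J C, marked=B C D E F G I
Mark H: refs=G F, marked=B C D E F G H I
Mark J: refs=A, marked=B C D E F G H I J
Mark A: refs=C null null, marked=A B C D E F G H I J
Unmarked (collected): K

Answer: A B C D E F G H I J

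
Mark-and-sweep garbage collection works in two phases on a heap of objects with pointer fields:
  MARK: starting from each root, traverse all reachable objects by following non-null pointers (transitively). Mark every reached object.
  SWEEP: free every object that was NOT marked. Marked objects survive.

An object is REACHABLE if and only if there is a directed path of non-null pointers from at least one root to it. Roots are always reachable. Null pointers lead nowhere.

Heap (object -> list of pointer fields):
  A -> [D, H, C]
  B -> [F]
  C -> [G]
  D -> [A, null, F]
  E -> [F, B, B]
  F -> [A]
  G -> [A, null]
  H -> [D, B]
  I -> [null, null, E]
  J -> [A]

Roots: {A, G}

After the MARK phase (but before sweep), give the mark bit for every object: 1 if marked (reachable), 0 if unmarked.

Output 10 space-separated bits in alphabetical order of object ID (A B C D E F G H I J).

Roots: A G
Mark A: refs=D H C, marked=A
Mark G: refs=A null, marked=A G
Mark D: refs=A null F, marked=A D G
Mark H: refs=D B, marked=A D G H
Mark C: refs=G, marked=A C D G H
Mark F: refs=A, marked=A C D F G H
Mark B: refs=F, marked=A B C D F G H
Unmarked (collected): E I J

Answer: 1 1 1 1 0 1 1 1 0 0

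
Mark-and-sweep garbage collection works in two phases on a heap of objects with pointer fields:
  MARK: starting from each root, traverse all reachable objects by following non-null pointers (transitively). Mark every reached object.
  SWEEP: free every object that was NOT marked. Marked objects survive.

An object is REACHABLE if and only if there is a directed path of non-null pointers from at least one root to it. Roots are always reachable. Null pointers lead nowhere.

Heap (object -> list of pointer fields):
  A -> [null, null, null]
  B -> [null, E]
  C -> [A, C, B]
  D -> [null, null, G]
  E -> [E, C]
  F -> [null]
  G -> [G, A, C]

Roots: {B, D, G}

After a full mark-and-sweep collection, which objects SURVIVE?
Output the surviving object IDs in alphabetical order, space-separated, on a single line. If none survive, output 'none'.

Roots: B D G
Mark B: refs=null E, marked=B
Mark D: refs=null null G, marked=B D
Mark G: refs=G A C, marked=B D G
Mark E: refs=E C, marked=B D E G
Mark A: refs=null null null, marked=A B D E G
Mark C: refs=A C B, marked=A B C D E G
Unmarked (collected): F

Answer: A B C D E G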